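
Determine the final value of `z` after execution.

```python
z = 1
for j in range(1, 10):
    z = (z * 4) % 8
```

Let's trace through this code step by step.

Initialize: z = 1
Entering loop: for j in range(1, 10):

After execution: z = 0
0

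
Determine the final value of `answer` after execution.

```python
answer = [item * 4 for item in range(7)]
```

Let's trace through this code step by step.

Initialize: answer = [item * 4 for item in range(7)]

After execution: answer = [0, 4, 8, 12, 16, 20, 24]
[0, 4, 8, 12, 16, 20, 24]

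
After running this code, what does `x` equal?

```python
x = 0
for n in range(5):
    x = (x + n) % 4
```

Let's trace through this code step by step.

Initialize: x = 0
Entering loop: for n in range(5):

After execution: x = 2
2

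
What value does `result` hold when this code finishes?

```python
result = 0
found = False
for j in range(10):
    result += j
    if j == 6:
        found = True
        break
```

Let's trace through this code step by step.

Initialize: result = 0
Initialize: found = False
Entering loop: for j in range(10):

After execution: result = 21
21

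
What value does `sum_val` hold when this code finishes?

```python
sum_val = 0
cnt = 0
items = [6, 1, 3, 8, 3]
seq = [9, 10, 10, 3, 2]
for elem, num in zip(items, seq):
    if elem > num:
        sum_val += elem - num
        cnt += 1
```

Let's trace through this code step by step.

Initialize: sum_val = 0
Initialize: cnt = 0
Initialize: items = [6, 1, 3, 8, 3]
Initialize: seq = [9, 10, 10, 3, 2]
Entering loop: for elem, num in zip(items, seq):

After execution: sum_val = 6
6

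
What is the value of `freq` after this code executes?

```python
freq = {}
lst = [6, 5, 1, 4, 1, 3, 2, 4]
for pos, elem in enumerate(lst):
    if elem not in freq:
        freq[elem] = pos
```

Let's trace through this code step by step.

Initialize: freq = {}
Initialize: lst = [6, 5, 1, 4, 1, 3, 2, 4]
Entering loop: for pos, elem in enumerate(lst):

After execution: freq = {6: 0, 5: 1, 1: 2, 4: 3, 3: 5, 2: 6}
{6: 0, 5: 1, 1: 2, 4: 3, 3: 5, 2: 6}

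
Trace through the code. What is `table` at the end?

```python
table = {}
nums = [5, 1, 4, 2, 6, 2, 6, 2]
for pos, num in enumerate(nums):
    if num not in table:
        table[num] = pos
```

Let's trace through this code step by step.

Initialize: table = {}
Initialize: nums = [5, 1, 4, 2, 6, 2, 6, 2]
Entering loop: for pos, num in enumerate(nums):

After execution: table = {5: 0, 1: 1, 4: 2, 2: 3, 6: 4}
{5: 0, 1: 1, 4: 2, 2: 3, 6: 4}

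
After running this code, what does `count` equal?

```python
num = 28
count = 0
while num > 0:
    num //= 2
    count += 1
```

Let's trace through this code step by step.

Initialize: num = 28
Initialize: count = 0
Entering loop: while num > 0:

After execution: count = 5
5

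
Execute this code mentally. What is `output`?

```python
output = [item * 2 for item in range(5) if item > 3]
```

Let's trace through this code step by step.

Initialize: output = [item * 2 for item in range(5) if item > 3]

After execution: output = [8]
[8]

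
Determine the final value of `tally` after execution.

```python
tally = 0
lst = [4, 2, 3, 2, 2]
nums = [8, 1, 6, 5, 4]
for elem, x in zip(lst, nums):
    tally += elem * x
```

Let's trace through this code step by step.

Initialize: tally = 0
Initialize: lst = [4, 2, 3, 2, 2]
Initialize: nums = [8, 1, 6, 5, 4]
Entering loop: for elem, x in zip(lst, nums):

After execution: tally = 70
70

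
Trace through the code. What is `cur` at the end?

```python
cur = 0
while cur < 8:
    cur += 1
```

Let's trace through this code step by step.

Initialize: cur = 0
Entering loop: while cur < 8:

After execution: cur = 8
8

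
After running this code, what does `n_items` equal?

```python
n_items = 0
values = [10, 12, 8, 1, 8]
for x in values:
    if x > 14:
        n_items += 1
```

Let's trace through this code step by step.

Initialize: n_items = 0
Initialize: values = [10, 12, 8, 1, 8]
Entering loop: for x in values:

After execution: n_items = 0
0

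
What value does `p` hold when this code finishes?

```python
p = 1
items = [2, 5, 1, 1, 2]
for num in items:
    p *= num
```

Let's trace through this code step by step.

Initialize: p = 1
Initialize: items = [2, 5, 1, 1, 2]
Entering loop: for num in items:

After execution: p = 20
20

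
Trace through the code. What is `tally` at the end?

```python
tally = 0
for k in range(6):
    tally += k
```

Let's trace through this code step by step.

Initialize: tally = 0
Entering loop: for k in range(6):

After execution: tally = 15
15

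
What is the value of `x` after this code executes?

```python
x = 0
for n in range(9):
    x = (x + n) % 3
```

Let's trace through this code step by step.

Initialize: x = 0
Entering loop: for n in range(9):

After execution: x = 0
0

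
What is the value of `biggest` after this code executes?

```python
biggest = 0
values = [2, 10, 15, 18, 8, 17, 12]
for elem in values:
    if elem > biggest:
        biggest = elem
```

Let's trace through this code step by step.

Initialize: biggest = 0
Initialize: values = [2, 10, 15, 18, 8, 17, 12]
Entering loop: for elem in values:

After execution: biggest = 18
18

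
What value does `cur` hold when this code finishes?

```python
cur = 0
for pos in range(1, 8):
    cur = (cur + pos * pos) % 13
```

Let's trace through this code step by step.

Initialize: cur = 0
Entering loop: for pos in range(1, 8):

After execution: cur = 10
10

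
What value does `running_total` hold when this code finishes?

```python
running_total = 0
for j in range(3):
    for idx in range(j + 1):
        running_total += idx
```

Let's trace through this code step by step.

Initialize: running_total = 0
Entering loop: for j in range(3):

After execution: running_total = 4
4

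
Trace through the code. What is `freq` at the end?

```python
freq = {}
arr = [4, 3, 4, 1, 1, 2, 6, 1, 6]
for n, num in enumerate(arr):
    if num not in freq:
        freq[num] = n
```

Let's trace through this code step by step.

Initialize: freq = {}
Initialize: arr = [4, 3, 4, 1, 1, 2, 6, 1, 6]
Entering loop: for n, num in enumerate(arr):

After execution: freq = {4: 0, 3: 1, 1: 3, 2: 5, 6: 6}
{4: 0, 3: 1, 1: 3, 2: 5, 6: 6}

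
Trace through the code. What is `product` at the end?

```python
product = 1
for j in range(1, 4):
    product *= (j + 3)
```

Let's trace through this code step by step.

Initialize: product = 1
Entering loop: for j in range(1, 4):

After execution: product = 120
120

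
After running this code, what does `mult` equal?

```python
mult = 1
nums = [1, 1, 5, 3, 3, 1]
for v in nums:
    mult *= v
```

Let's trace through this code step by step.

Initialize: mult = 1
Initialize: nums = [1, 1, 5, 3, 3, 1]
Entering loop: for v in nums:

After execution: mult = 45
45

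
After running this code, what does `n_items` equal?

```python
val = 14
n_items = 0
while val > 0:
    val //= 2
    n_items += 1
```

Let's trace through this code step by step.

Initialize: val = 14
Initialize: n_items = 0
Entering loop: while val > 0:

After execution: n_items = 4
4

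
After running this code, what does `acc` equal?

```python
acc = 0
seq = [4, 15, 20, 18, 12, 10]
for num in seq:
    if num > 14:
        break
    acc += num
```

Let's trace through this code step by step.

Initialize: acc = 0
Initialize: seq = [4, 15, 20, 18, 12, 10]
Entering loop: for num in seq:

After execution: acc = 4
4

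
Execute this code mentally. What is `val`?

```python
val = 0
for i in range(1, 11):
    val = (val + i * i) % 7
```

Let's trace through this code step by step.

Initialize: val = 0
Entering loop: for i in range(1, 11):

After execution: val = 0
0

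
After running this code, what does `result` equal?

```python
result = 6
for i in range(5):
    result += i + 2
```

Let's trace through this code step by step.

Initialize: result = 6
Entering loop: for i in range(5):

After execution: result = 26
26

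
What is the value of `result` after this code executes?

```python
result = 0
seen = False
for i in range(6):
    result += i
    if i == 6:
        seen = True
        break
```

Let's trace through this code step by step.

Initialize: result = 0
Initialize: seen = False
Entering loop: for i in range(6):

After execution: result = 15
15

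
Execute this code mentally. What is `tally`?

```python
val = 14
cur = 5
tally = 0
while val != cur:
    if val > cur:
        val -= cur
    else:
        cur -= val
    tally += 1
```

Let's trace through this code step by step.

Initialize: val = 14
Initialize: cur = 5
Initialize: tally = 0
Entering loop: while val != cur:

After execution: tally = 6
6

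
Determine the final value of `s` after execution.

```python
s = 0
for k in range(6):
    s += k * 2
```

Let's trace through this code step by step.

Initialize: s = 0
Entering loop: for k in range(6):

After execution: s = 30
30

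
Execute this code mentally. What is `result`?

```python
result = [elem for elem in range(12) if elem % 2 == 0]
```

Let's trace through this code step by step.

Initialize: result = [elem for elem in range(12) if elem % 2 == 0]

After execution: result = [0, 2, 4, 6, 8, 10]
[0, 2, 4, 6, 8, 10]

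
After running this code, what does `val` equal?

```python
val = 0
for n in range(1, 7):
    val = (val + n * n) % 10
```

Let's trace through this code step by step.

Initialize: val = 0
Entering loop: for n in range(1, 7):

After execution: val = 1
1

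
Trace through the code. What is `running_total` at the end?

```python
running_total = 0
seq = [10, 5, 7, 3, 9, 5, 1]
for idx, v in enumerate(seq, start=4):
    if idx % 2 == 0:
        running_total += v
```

Let's trace through this code step by step.

Initialize: running_total = 0
Initialize: seq = [10, 5, 7, 3, 9, 5, 1]
Entering loop: for idx, v in enumerate(seq, start=4):

After execution: running_total = 27
27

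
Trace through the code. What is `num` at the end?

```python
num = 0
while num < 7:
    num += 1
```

Let's trace through this code step by step.

Initialize: num = 0
Entering loop: while num < 7:

After execution: num = 7
7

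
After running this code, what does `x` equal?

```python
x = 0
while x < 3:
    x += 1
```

Let's trace through this code step by step.

Initialize: x = 0
Entering loop: while x < 3:

After execution: x = 3
3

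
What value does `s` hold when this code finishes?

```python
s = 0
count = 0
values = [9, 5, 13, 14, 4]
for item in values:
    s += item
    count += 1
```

Let's trace through this code step by step.

Initialize: s = 0
Initialize: count = 0
Initialize: values = [9, 5, 13, 14, 4]
Entering loop: for item in values:

After execution: s = 45
45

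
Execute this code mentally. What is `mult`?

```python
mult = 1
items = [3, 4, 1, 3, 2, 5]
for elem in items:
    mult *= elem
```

Let's trace through this code step by step.

Initialize: mult = 1
Initialize: items = [3, 4, 1, 3, 2, 5]
Entering loop: for elem in items:

After execution: mult = 360
360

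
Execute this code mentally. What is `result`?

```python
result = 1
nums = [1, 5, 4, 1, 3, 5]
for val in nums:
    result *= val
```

Let's trace through this code step by step.

Initialize: result = 1
Initialize: nums = [1, 5, 4, 1, 3, 5]
Entering loop: for val in nums:

After execution: result = 300
300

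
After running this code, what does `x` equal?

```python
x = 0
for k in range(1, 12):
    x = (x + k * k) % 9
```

Let's trace through this code step by step.

Initialize: x = 0
Entering loop: for k in range(1, 12):

After execution: x = 2
2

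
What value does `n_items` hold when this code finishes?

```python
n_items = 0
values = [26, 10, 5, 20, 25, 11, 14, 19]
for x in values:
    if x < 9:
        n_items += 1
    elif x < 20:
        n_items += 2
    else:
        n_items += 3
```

Let's trace through this code step by step.

Initialize: n_items = 0
Initialize: values = [26, 10, 5, 20, 25, 11, 14, 19]
Entering loop: for x in values:

After execution: n_items = 18
18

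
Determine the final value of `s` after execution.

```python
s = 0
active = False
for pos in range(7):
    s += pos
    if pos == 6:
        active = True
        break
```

Let's trace through this code step by step.

Initialize: s = 0
Initialize: active = False
Entering loop: for pos in range(7):

After execution: s = 21
21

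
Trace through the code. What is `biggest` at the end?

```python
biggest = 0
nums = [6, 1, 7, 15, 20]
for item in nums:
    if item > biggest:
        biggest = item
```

Let's trace through this code step by step.

Initialize: biggest = 0
Initialize: nums = [6, 1, 7, 15, 20]
Entering loop: for item in nums:

After execution: biggest = 20
20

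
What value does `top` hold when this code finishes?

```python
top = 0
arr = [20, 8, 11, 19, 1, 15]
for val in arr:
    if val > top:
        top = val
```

Let's trace through this code step by step.

Initialize: top = 0
Initialize: arr = [20, 8, 11, 19, 1, 15]
Entering loop: for val in arr:

After execution: top = 20
20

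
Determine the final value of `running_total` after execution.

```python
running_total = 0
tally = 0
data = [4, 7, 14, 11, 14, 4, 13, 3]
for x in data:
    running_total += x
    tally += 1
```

Let's trace through this code step by step.

Initialize: running_total = 0
Initialize: tally = 0
Initialize: data = [4, 7, 14, 11, 14, 4, 13, 3]
Entering loop: for x in data:

After execution: running_total = 70
70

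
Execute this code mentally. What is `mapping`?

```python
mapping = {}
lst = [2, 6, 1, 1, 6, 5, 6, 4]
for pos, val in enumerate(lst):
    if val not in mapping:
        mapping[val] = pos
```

Let's trace through this code step by step.

Initialize: mapping = {}
Initialize: lst = [2, 6, 1, 1, 6, 5, 6, 4]
Entering loop: for pos, val in enumerate(lst):

After execution: mapping = {2: 0, 6: 1, 1: 2, 5: 5, 4: 7}
{2: 0, 6: 1, 1: 2, 5: 5, 4: 7}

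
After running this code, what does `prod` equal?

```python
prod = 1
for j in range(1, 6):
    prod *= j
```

Let's trace through this code step by step.

Initialize: prod = 1
Entering loop: for j in range(1, 6):

After execution: prod = 120
120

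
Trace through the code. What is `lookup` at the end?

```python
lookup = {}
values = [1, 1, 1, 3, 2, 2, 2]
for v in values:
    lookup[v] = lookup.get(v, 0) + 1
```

Let's trace through this code step by step.

Initialize: lookup = {}
Initialize: values = [1, 1, 1, 3, 2, 2, 2]
Entering loop: for v in values:

After execution: lookup = {1: 3, 3: 1, 2: 3}
{1: 3, 3: 1, 2: 3}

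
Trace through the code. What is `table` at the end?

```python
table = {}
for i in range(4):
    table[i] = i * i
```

Let's trace through this code step by step.

Initialize: table = {}
Entering loop: for i in range(4):

After execution: table = {0: 0, 1: 1, 2: 4, 3: 9}
{0: 0, 1: 1, 2: 4, 3: 9}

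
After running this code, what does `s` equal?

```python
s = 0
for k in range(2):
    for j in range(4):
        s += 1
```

Let's trace through this code step by step.

Initialize: s = 0
Entering loop: for k in range(2):

After execution: s = 8
8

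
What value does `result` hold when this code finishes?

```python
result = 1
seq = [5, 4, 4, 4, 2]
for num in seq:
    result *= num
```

Let's trace through this code step by step.

Initialize: result = 1
Initialize: seq = [5, 4, 4, 4, 2]
Entering loop: for num in seq:

After execution: result = 640
640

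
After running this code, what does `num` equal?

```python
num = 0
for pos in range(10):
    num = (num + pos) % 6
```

Let's trace through this code step by step.

Initialize: num = 0
Entering loop: for pos in range(10):

After execution: num = 3
3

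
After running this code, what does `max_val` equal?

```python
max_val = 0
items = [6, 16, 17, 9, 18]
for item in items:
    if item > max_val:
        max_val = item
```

Let's trace through this code step by step.

Initialize: max_val = 0
Initialize: items = [6, 16, 17, 9, 18]
Entering loop: for item in items:

After execution: max_val = 18
18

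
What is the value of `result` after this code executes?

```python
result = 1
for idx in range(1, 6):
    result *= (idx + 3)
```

Let's trace through this code step by step.

Initialize: result = 1
Entering loop: for idx in range(1, 6):

After execution: result = 6720
6720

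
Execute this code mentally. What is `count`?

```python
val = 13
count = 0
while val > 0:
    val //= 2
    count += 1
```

Let's trace through this code step by step.

Initialize: val = 13
Initialize: count = 0
Entering loop: while val > 0:

After execution: count = 4
4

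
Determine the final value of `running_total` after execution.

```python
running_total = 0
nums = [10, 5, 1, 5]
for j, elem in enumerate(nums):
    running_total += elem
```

Let's trace through this code step by step.

Initialize: running_total = 0
Initialize: nums = [10, 5, 1, 5]
Entering loop: for j, elem in enumerate(nums):

After execution: running_total = 21
21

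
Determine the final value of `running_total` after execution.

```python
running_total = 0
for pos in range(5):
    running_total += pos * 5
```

Let's trace through this code step by step.

Initialize: running_total = 0
Entering loop: for pos in range(5):

After execution: running_total = 50
50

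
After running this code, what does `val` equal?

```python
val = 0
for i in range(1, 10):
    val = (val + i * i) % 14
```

Let's trace through this code step by step.

Initialize: val = 0
Entering loop: for i in range(1, 10):

After execution: val = 5
5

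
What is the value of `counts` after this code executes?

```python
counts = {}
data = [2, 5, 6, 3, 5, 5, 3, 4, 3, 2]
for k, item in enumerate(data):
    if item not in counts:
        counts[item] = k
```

Let's trace through this code step by step.

Initialize: counts = {}
Initialize: data = [2, 5, 6, 3, 5, 5, 3, 4, 3, 2]
Entering loop: for k, item in enumerate(data):

After execution: counts = {2: 0, 5: 1, 6: 2, 3: 3, 4: 7}
{2: 0, 5: 1, 6: 2, 3: 3, 4: 7}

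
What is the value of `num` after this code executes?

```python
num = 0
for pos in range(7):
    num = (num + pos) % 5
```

Let's trace through this code step by step.

Initialize: num = 0
Entering loop: for pos in range(7):

After execution: num = 1
1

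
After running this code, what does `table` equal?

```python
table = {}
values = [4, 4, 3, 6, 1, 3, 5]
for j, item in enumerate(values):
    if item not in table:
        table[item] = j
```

Let's trace through this code step by step.

Initialize: table = {}
Initialize: values = [4, 4, 3, 6, 1, 3, 5]
Entering loop: for j, item in enumerate(values):

After execution: table = {4: 0, 3: 2, 6: 3, 1: 4, 5: 6}
{4: 0, 3: 2, 6: 3, 1: 4, 5: 6}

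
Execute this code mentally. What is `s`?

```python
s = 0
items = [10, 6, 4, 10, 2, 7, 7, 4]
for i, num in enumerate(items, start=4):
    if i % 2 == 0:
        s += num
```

Let's trace through this code step by step.

Initialize: s = 0
Initialize: items = [10, 6, 4, 10, 2, 7, 7, 4]
Entering loop: for i, num in enumerate(items, start=4):

After execution: s = 23
23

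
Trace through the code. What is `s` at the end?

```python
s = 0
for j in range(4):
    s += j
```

Let's trace through this code step by step.

Initialize: s = 0
Entering loop: for j in range(4):

After execution: s = 6
6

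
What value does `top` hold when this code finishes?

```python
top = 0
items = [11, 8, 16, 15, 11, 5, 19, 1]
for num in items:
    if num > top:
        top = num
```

Let's trace through this code step by step.

Initialize: top = 0
Initialize: items = [11, 8, 16, 15, 11, 5, 19, 1]
Entering loop: for num in items:

After execution: top = 19
19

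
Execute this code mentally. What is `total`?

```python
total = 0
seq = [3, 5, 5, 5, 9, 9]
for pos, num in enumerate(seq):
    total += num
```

Let's trace through this code step by step.

Initialize: total = 0
Initialize: seq = [3, 5, 5, 5, 9, 9]
Entering loop: for pos, num in enumerate(seq):

After execution: total = 36
36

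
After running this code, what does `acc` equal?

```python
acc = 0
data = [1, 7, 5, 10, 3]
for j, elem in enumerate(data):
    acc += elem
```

Let's trace through this code step by step.

Initialize: acc = 0
Initialize: data = [1, 7, 5, 10, 3]
Entering loop: for j, elem in enumerate(data):

After execution: acc = 26
26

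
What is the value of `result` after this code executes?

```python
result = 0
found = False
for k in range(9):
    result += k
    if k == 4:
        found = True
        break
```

Let's trace through this code step by step.

Initialize: result = 0
Initialize: found = False
Entering loop: for k in range(9):

After execution: result = 10
10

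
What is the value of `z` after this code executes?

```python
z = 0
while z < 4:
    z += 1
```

Let's trace through this code step by step.

Initialize: z = 0
Entering loop: while z < 4:

After execution: z = 4
4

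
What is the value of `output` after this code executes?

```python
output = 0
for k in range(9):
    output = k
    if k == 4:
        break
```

Let's trace through this code step by step.

Initialize: output = 0
Entering loop: for k in range(9):

After execution: output = 4
4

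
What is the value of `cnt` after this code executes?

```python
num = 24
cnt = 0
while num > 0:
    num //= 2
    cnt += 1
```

Let's trace through this code step by step.

Initialize: num = 24
Initialize: cnt = 0
Entering loop: while num > 0:

After execution: cnt = 5
5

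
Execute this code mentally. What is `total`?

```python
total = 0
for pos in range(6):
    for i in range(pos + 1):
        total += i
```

Let's trace through this code step by step.

Initialize: total = 0
Entering loop: for pos in range(6):

After execution: total = 35
35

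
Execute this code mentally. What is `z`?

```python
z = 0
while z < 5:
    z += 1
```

Let's trace through this code step by step.

Initialize: z = 0
Entering loop: while z < 5:

After execution: z = 5
5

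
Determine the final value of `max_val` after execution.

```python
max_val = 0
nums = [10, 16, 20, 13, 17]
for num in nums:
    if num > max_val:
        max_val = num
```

Let's trace through this code step by step.

Initialize: max_val = 0
Initialize: nums = [10, 16, 20, 13, 17]
Entering loop: for num in nums:

After execution: max_val = 20
20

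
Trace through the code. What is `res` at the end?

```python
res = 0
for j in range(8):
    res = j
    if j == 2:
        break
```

Let's trace through this code step by step.

Initialize: res = 0
Entering loop: for j in range(8):

After execution: res = 2
2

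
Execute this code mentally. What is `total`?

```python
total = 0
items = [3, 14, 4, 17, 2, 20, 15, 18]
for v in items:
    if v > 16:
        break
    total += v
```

Let's trace through this code step by step.

Initialize: total = 0
Initialize: items = [3, 14, 4, 17, 2, 20, 15, 18]
Entering loop: for v in items:

After execution: total = 21
21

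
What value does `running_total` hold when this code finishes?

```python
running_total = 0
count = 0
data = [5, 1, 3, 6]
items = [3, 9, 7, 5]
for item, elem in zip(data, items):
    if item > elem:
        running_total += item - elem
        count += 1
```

Let's trace through this code step by step.

Initialize: running_total = 0
Initialize: count = 0
Initialize: data = [5, 1, 3, 6]
Initialize: items = [3, 9, 7, 5]
Entering loop: for item, elem in zip(data, items):

After execution: running_total = 3
3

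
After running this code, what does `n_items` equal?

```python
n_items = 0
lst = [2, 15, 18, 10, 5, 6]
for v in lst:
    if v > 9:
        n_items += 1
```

Let's trace through this code step by step.

Initialize: n_items = 0
Initialize: lst = [2, 15, 18, 10, 5, 6]
Entering loop: for v in lst:

After execution: n_items = 3
3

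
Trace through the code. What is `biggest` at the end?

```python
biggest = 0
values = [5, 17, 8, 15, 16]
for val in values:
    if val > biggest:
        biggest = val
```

Let's trace through this code step by step.

Initialize: biggest = 0
Initialize: values = [5, 17, 8, 15, 16]
Entering loop: for val in values:

After execution: biggest = 17
17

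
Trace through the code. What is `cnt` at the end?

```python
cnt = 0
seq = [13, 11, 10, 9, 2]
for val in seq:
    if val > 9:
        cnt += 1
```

Let's trace through this code step by step.

Initialize: cnt = 0
Initialize: seq = [13, 11, 10, 9, 2]
Entering loop: for val in seq:

After execution: cnt = 3
3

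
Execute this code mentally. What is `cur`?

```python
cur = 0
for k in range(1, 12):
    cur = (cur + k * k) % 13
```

Let's trace through this code step by step.

Initialize: cur = 0
Entering loop: for k in range(1, 12):

After execution: cur = 12
12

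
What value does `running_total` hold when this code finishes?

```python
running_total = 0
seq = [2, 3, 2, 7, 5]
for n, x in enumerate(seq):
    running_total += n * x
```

Let's trace through this code step by step.

Initialize: running_total = 0
Initialize: seq = [2, 3, 2, 7, 5]
Entering loop: for n, x in enumerate(seq):

After execution: running_total = 48
48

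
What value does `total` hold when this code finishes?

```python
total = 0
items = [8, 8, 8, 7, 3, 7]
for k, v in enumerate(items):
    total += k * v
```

Let's trace through this code step by step.

Initialize: total = 0
Initialize: items = [8, 8, 8, 7, 3, 7]
Entering loop: for k, v in enumerate(items):

After execution: total = 92
92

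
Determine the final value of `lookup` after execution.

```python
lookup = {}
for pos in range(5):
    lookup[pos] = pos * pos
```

Let's trace through this code step by step.

Initialize: lookup = {}
Entering loop: for pos in range(5):

After execution: lookup = {0: 0, 1: 1, 2: 4, 3: 9, 4: 16}
{0: 0, 1: 1, 2: 4, 3: 9, 4: 16}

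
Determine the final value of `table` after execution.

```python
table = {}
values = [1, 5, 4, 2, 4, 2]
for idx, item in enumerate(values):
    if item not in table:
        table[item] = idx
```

Let's trace through this code step by step.

Initialize: table = {}
Initialize: values = [1, 5, 4, 2, 4, 2]
Entering loop: for idx, item in enumerate(values):

After execution: table = {1: 0, 5: 1, 4: 2, 2: 3}
{1: 0, 5: 1, 4: 2, 2: 3}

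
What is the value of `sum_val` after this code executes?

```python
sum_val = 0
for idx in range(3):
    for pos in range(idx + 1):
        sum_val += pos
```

Let's trace through this code step by step.

Initialize: sum_val = 0
Entering loop: for idx in range(3):

After execution: sum_val = 4
4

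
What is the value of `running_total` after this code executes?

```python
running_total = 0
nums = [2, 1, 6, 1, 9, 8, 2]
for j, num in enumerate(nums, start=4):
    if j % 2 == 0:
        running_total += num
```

Let's trace through this code step by step.

Initialize: running_total = 0
Initialize: nums = [2, 1, 6, 1, 9, 8, 2]
Entering loop: for j, num in enumerate(nums, start=4):

After execution: running_total = 19
19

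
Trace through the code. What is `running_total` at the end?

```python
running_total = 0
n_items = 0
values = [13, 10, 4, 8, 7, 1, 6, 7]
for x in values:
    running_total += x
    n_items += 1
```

Let's trace through this code step by step.

Initialize: running_total = 0
Initialize: n_items = 0
Initialize: values = [13, 10, 4, 8, 7, 1, 6, 7]
Entering loop: for x in values:

After execution: running_total = 56
56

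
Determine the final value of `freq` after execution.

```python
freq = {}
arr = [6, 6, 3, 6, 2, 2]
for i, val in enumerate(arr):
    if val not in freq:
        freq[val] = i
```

Let's trace through this code step by step.

Initialize: freq = {}
Initialize: arr = [6, 6, 3, 6, 2, 2]
Entering loop: for i, val in enumerate(arr):

After execution: freq = {6: 0, 3: 2, 2: 4}
{6: 0, 3: 2, 2: 4}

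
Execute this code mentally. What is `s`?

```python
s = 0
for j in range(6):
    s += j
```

Let's trace through this code step by step.

Initialize: s = 0
Entering loop: for j in range(6):

After execution: s = 15
15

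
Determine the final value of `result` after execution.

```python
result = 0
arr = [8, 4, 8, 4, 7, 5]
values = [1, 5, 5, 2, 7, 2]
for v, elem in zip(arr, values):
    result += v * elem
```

Let's trace through this code step by step.

Initialize: result = 0
Initialize: arr = [8, 4, 8, 4, 7, 5]
Initialize: values = [1, 5, 5, 2, 7, 2]
Entering loop: for v, elem in zip(arr, values):

After execution: result = 135
135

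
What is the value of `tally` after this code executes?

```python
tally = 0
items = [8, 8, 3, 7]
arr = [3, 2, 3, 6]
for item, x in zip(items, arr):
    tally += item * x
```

Let's trace through this code step by step.

Initialize: tally = 0
Initialize: items = [8, 8, 3, 7]
Initialize: arr = [3, 2, 3, 6]
Entering loop: for item, x in zip(items, arr):

After execution: tally = 91
91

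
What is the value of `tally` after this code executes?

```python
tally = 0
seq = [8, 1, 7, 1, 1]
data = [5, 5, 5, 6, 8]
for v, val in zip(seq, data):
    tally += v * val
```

Let's trace through this code step by step.

Initialize: tally = 0
Initialize: seq = [8, 1, 7, 1, 1]
Initialize: data = [5, 5, 5, 6, 8]
Entering loop: for v, val in zip(seq, data):

After execution: tally = 94
94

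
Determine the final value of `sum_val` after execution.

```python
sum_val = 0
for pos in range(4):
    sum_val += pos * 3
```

Let's trace through this code step by step.

Initialize: sum_val = 0
Entering loop: for pos in range(4):

After execution: sum_val = 18
18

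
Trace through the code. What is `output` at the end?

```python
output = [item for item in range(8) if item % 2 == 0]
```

Let's trace through this code step by step.

Initialize: output = [item for item in range(8) if item % 2 == 0]

After execution: output = [0, 2, 4, 6]
[0, 2, 4, 6]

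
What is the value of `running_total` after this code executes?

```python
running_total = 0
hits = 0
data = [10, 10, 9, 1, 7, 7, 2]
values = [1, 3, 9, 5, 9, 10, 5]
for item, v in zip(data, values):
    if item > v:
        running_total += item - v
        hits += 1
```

Let's trace through this code step by step.

Initialize: running_total = 0
Initialize: hits = 0
Initialize: data = [10, 10, 9, 1, 7, 7, 2]
Initialize: values = [1, 3, 9, 5, 9, 10, 5]
Entering loop: for item, v in zip(data, values):

After execution: running_total = 16
16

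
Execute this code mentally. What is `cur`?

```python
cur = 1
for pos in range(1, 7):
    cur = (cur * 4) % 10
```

Let's trace through this code step by step.

Initialize: cur = 1
Entering loop: for pos in range(1, 7):

After execution: cur = 6
6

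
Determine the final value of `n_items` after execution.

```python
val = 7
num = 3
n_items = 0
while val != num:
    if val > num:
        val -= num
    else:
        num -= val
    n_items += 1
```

Let's trace through this code step by step.

Initialize: val = 7
Initialize: num = 3
Initialize: n_items = 0
Entering loop: while val != num:

After execution: n_items = 4
4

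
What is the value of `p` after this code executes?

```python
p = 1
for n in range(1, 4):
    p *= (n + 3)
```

Let's trace through this code step by step.

Initialize: p = 1
Entering loop: for n in range(1, 4):

After execution: p = 120
120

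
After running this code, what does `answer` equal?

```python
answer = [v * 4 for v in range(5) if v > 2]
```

Let's trace through this code step by step.

Initialize: answer = [v * 4 for v in range(5) if v > 2]

After execution: answer = [12, 16]
[12, 16]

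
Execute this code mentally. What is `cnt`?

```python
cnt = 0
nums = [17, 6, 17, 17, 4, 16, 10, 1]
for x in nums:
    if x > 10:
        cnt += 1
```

Let's trace through this code step by step.

Initialize: cnt = 0
Initialize: nums = [17, 6, 17, 17, 4, 16, 10, 1]
Entering loop: for x in nums:

After execution: cnt = 4
4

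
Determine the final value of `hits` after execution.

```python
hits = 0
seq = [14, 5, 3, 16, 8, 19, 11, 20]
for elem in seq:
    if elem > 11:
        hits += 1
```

Let's trace through this code step by step.

Initialize: hits = 0
Initialize: seq = [14, 5, 3, 16, 8, 19, 11, 20]
Entering loop: for elem in seq:

After execution: hits = 4
4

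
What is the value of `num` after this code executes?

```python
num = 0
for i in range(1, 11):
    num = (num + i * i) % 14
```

Let's trace through this code step by step.

Initialize: num = 0
Entering loop: for i in range(1, 11):

After execution: num = 7
7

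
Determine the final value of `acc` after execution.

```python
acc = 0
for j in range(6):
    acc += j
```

Let's trace through this code step by step.

Initialize: acc = 0
Entering loop: for j in range(6):

After execution: acc = 15
15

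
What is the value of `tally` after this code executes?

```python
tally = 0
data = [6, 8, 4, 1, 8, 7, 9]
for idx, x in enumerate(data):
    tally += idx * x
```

Let's trace through this code step by step.

Initialize: tally = 0
Initialize: data = [6, 8, 4, 1, 8, 7, 9]
Entering loop: for idx, x in enumerate(data):

After execution: tally = 140
140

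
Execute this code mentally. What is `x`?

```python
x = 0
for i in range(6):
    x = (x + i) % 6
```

Let's trace through this code step by step.

Initialize: x = 0
Entering loop: for i in range(6):

After execution: x = 3
3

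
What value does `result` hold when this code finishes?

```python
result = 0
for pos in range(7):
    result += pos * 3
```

Let's trace through this code step by step.

Initialize: result = 0
Entering loop: for pos in range(7):

After execution: result = 63
63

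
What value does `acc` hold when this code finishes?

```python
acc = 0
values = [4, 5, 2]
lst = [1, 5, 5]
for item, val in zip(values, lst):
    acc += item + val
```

Let's trace through this code step by step.

Initialize: acc = 0
Initialize: values = [4, 5, 2]
Initialize: lst = [1, 5, 5]
Entering loop: for item, val in zip(values, lst):

After execution: acc = 22
22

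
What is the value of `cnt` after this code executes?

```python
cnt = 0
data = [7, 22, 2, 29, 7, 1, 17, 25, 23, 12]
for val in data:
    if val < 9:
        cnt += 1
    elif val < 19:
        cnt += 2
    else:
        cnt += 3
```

Let's trace through this code step by step.

Initialize: cnt = 0
Initialize: data = [7, 22, 2, 29, 7, 1, 17, 25, 23, 12]
Entering loop: for val in data:

After execution: cnt = 20
20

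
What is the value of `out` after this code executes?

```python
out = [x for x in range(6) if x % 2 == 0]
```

Let's trace through this code step by step.

Initialize: out = [x for x in range(6) if x % 2 == 0]

After execution: out = [0, 2, 4]
[0, 2, 4]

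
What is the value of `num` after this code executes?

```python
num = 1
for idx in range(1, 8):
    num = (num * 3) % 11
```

Let's trace through this code step by step.

Initialize: num = 1
Entering loop: for idx in range(1, 8):

After execution: num = 9
9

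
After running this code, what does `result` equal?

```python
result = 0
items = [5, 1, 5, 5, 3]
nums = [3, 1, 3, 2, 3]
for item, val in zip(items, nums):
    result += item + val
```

Let's trace through this code step by step.

Initialize: result = 0
Initialize: items = [5, 1, 5, 5, 3]
Initialize: nums = [3, 1, 3, 2, 3]
Entering loop: for item, val in zip(items, nums):

After execution: result = 31
31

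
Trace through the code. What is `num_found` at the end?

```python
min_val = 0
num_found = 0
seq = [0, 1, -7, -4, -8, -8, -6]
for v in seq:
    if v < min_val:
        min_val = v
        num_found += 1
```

Let's trace through this code step by step.

Initialize: min_val = 0
Initialize: num_found = 0
Initialize: seq = [0, 1, -7, -4, -8, -8, -6]
Entering loop: for v in seq:

After execution: num_found = 2
2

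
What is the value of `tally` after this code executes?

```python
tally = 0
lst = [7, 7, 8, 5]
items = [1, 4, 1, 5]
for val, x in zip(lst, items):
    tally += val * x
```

Let's trace through this code step by step.

Initialize: tally = 0
Initialize: lst = [7, 7, 8, 5]
Initialize: items = [1, 4, 1, 5]
Entering loop: for val, x in zip(lst, items):

After execution: tally = 68
68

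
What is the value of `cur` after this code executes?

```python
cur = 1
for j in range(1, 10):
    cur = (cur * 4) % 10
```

Let's trace through this code step by step.

Initialize: cur = 1
Entering loop: for j in range(1, 10):

After execution: cur = 4
4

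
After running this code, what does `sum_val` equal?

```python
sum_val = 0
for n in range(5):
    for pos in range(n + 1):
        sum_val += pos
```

Let's trace through this code step by step.

Initialize: sum_val = 0
Entering loop: for n in range(5):

After execution: sum_val = 20
20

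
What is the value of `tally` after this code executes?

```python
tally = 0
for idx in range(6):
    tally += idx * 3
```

Let's trace through this code step by step.

Initialize: tally = 0
Entering loop: for idx in range(6):

After execution: tally = 45
45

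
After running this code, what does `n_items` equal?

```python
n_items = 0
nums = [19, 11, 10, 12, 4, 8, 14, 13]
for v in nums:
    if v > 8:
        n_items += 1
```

Let's trace through this code step by step.

Initialize: n_items = 0
Initialize: nums = [19, 11, 10, 12, 4, 8, 14, 13]
Entering loop: for v in nums:

After execution: n_items = 6
6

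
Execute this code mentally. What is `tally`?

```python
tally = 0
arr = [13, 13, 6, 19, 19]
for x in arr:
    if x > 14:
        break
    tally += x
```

Let's trace through this code step by step.

Initialize: tally = 0
Initialize: arr = [13, 13, 6, 19, 19]
Entering loop: for x in arr:

After execution: tally = 32
32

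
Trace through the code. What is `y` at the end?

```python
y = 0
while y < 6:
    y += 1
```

Let's trace through this code step by step.

Initialize: y = 0
Entering loop: while y < 6:

After execution: y = 6
6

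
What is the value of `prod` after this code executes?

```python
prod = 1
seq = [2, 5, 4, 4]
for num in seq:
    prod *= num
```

Let's trace through this code step by step.

Initialize: prod = 1
Initialize: seq = [2, 5, 4, 4]
Entering loop: for num in seq:

After execution: prod = 160
160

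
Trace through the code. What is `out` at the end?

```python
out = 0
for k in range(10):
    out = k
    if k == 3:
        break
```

Let's trace through this code step by step.

Initialize: out = 0
Entering loop: for k in range(10):

After execution: out = 3
3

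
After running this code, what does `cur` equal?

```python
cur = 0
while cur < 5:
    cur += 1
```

Let's trace through this code step by step.

Initialize: cur = 0
Entering loop: while cur < 5:

After execution: cur = 5
5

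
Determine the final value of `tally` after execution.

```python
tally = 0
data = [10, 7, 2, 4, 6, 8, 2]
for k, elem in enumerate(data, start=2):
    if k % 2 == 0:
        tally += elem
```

Let's trace through this code step by step.

Initialize: tally = 0
Initialize: data = [10, 7, 2, 4, 6, 8, 2]
Entering loop: for k, elem in enumerate(data, start=2):

After execution: tally = 20
20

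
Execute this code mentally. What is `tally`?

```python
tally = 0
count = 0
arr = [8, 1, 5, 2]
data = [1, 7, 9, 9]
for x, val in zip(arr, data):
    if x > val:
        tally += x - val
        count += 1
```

Let's trace through this code step by step.

Initialize: tally = 0
Initialize: count = 0
Initialize: arr = [8, 1, 5, 2]
Initialize: data = [1, 7, 9, 9]
Entering loop: for x, val in zip(arr, data):

After execution: tally = 7
7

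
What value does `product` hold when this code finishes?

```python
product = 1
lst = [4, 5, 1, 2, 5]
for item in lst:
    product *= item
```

Let's trace through this code step by step.

Initialize: product = 1
Initialize: lst = [4, 5, 1, 2, 5]
Entering loop: for item in lst:

After execution: product = 200
200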